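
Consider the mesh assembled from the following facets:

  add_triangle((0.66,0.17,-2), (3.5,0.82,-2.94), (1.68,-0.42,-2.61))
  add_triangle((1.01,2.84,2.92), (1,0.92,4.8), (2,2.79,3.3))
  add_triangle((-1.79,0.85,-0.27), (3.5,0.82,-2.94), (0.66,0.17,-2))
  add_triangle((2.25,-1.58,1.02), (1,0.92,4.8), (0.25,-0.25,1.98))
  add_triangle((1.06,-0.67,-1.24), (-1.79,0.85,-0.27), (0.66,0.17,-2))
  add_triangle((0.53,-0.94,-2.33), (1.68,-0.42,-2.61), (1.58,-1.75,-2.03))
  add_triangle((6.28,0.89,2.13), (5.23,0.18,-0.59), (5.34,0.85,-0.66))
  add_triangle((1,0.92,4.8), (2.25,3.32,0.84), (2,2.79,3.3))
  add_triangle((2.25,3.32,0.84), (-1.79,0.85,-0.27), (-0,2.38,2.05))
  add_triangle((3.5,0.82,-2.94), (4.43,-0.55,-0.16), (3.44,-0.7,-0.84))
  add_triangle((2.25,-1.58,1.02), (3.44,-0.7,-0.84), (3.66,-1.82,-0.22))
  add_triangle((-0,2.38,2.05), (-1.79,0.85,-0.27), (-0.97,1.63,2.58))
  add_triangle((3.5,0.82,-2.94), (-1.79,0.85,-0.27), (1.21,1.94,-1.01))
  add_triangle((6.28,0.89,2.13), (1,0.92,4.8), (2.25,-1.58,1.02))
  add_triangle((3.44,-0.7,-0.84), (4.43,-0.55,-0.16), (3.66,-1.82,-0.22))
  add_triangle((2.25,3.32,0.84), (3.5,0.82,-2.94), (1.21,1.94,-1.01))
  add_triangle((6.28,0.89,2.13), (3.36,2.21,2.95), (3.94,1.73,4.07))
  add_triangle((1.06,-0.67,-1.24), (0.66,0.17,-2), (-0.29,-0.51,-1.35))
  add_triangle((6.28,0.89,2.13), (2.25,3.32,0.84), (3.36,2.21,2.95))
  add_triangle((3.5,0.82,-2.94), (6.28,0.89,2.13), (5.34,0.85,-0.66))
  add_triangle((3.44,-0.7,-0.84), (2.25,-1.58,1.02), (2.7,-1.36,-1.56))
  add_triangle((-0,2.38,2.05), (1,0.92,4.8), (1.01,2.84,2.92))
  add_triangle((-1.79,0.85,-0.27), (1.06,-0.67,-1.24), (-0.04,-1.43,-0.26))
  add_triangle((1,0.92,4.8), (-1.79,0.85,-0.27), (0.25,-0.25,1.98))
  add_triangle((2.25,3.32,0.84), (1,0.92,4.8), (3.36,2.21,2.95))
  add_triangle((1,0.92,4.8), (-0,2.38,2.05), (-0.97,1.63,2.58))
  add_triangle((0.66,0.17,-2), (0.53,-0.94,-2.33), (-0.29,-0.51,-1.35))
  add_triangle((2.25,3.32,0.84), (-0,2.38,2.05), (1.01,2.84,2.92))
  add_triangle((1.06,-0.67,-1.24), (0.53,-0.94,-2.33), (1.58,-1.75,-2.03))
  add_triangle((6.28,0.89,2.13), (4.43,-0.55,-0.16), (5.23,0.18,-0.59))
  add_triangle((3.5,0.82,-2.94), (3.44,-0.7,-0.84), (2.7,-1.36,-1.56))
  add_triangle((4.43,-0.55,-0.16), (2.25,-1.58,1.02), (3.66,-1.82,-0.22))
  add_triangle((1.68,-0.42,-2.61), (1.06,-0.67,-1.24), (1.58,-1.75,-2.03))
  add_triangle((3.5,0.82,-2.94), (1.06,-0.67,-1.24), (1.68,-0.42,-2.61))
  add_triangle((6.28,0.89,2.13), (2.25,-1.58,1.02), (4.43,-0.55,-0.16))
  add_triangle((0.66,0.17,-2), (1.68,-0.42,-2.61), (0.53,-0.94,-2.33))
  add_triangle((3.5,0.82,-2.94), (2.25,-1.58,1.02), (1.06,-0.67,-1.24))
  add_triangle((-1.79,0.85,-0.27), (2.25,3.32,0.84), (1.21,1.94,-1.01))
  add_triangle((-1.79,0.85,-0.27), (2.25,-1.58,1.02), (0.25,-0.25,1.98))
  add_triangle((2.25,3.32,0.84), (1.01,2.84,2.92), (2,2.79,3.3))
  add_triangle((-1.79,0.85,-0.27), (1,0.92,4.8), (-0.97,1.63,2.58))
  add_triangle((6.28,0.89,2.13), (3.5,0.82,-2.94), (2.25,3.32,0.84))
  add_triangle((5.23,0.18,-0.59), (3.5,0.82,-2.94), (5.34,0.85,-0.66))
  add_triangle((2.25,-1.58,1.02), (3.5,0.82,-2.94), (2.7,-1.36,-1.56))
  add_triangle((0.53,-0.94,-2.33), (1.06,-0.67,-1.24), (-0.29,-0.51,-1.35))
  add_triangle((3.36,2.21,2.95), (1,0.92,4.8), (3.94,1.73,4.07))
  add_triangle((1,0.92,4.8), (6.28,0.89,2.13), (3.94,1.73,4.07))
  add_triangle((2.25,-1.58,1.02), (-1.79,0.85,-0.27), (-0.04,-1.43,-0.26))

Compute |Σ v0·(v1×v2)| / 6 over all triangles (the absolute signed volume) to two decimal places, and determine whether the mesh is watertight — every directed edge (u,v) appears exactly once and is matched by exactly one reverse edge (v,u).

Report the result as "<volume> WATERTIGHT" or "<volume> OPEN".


79.27 OPEN

Per-triangle v0·(v1×v2)/6:
  t1: +0.6968
  t2: +1.7011
  t3: +1.0545
  t4: +1.2569
  t5: +0.3063
  t6: +0.6676
  t7: +1.6822
  t8: +0.2645
  t9: +2.3284
  t10: +1.2299
  t11: -0.5340
  t12: +1.2206
  t13: +1.7186
  t14: +9.0751
  t15: +0.7040
  t16: +2.6276
  t17: +2.7408
  t18: -0.3256
  t19: +5.5473
  t20: +0.4353
  t21: +1.3088
  t22: +1.4176
  t23: +0.5925
  t24: +0.9903
  t25: +4.2082
  t26: +2.0085
  t27: +0.2293
  t28: +1.2320
  t29: -0.2076
  t30: +1.9376
  t31: +1.7604
  t32: +1.1947
  t33: +0.1062
  t34: +0.4763
  t35: +3.6209
  t36: +0.3617
  t37: +1.9886
  t38: +1.9368
  t39: +0.2698
  t40: +1.4460
  t41: +0.4874
  t42: +12.9900
  t43: +1.4429
  t44: -2.5121
  t45: +0.0289
  t46: +1.9818
  t47: +3.2435
  t48: +0.3330
Σ = +79.2717 → |volume| = 79.27

Directed edges: 144 total; 6 unmatched, e.g. (3.5,0.82,-2.94)→(4.43,-0.55,-0.16) → open.


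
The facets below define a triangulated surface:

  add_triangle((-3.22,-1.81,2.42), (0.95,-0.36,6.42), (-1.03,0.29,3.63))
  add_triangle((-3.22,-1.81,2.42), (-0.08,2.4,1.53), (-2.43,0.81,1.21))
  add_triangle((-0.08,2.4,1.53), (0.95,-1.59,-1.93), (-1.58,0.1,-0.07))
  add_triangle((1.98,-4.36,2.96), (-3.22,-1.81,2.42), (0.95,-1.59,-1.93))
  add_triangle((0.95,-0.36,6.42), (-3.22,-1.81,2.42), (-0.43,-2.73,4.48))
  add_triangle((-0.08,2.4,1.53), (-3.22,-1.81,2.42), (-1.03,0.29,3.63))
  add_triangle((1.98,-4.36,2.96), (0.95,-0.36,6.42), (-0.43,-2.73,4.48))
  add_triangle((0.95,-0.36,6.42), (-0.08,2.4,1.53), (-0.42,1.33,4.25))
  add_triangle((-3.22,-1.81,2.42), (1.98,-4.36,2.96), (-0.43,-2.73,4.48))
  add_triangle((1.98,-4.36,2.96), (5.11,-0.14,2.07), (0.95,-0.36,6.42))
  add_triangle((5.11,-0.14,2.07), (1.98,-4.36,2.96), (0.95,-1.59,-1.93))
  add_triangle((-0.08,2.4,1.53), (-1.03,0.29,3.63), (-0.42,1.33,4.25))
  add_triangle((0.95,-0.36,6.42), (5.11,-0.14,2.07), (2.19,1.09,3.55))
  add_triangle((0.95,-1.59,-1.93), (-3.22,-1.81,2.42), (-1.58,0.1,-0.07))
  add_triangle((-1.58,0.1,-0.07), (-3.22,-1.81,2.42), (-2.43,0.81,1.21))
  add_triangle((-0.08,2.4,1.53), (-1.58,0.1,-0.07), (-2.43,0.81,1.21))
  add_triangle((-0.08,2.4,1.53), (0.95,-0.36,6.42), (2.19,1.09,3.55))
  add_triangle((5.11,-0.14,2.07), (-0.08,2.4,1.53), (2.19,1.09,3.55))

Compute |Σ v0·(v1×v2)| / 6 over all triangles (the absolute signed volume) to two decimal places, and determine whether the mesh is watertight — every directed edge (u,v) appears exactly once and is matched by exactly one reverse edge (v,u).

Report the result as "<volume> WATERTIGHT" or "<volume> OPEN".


Per-triangle v0·(v1×v2)/6:
  t1: +4.6971
  t2: +2.5251
  t3: +0.6259
  t4: +8.6420
  t5: +7.5322
  t6: +3.0618
  t7: +8.9945
  t8: +2.2757
  t9: +6.2694
  t10: +21.5176
  t11: +11.3630
  t12: +0.8708
  t13: +6.6683
  t14: +2.0782
  t15: +1.1416
  t16: +0.5660
  t17: +4.8504
  t18: +3.9077
Σ = +97.5872 → |volume| = 97.59

Directed edges: 54 total; 6 unmatched, e.g. (0.95,-0.36,6.42)→(-1.03,0.29,3.63) → open.

97.59 OPEN


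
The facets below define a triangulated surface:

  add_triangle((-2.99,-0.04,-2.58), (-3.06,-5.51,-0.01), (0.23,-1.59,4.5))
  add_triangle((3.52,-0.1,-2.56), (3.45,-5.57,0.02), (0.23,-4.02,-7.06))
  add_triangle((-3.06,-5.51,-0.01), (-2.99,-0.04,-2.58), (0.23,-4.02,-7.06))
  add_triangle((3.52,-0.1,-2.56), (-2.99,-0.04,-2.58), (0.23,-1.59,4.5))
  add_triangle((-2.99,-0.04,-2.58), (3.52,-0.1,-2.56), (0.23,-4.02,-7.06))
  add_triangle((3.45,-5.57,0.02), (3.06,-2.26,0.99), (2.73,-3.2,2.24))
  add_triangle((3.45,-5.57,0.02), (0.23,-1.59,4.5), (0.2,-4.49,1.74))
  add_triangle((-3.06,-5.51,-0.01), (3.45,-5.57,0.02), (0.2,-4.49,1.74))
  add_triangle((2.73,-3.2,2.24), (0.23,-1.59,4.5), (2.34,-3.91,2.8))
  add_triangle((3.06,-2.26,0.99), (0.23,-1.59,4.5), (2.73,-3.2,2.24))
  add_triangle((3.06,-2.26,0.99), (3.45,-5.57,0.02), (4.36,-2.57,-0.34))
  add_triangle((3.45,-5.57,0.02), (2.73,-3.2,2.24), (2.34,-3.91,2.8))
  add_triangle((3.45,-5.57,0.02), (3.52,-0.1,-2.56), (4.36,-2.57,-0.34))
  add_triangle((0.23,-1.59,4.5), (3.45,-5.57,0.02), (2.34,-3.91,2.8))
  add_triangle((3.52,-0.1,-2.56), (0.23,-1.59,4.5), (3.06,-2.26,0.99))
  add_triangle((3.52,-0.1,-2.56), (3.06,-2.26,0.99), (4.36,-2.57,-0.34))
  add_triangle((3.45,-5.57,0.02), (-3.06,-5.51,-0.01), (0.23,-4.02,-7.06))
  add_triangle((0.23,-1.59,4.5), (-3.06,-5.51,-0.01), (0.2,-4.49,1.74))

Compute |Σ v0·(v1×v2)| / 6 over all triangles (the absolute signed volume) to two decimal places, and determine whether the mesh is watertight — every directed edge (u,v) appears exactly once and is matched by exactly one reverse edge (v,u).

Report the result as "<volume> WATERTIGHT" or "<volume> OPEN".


Per-triangle v0·(v1×v2)/6:
  t1: +9.6353
  t2: +28.0822
  t3: +25.0558
  t4: -4.7589
  t5: +10.6897
  t6: +2.7528
  t7: +9.5607
  t8: +10.4301
  t9: +1.7608
  t10: +1.6891
  t11: +3.0615
  t12: +2.1037
  t13: +5.4585
  t14: +1.6109
  t15: +2.9631
  t16: +1.0054
  t17: +42.4474
  t18: +9.3514
Σ = +162.8992 → |volume| = 162.90

Directed edges: 54 total, each appears once with its reverse present → watertight.

162.90 WATERTIGHT


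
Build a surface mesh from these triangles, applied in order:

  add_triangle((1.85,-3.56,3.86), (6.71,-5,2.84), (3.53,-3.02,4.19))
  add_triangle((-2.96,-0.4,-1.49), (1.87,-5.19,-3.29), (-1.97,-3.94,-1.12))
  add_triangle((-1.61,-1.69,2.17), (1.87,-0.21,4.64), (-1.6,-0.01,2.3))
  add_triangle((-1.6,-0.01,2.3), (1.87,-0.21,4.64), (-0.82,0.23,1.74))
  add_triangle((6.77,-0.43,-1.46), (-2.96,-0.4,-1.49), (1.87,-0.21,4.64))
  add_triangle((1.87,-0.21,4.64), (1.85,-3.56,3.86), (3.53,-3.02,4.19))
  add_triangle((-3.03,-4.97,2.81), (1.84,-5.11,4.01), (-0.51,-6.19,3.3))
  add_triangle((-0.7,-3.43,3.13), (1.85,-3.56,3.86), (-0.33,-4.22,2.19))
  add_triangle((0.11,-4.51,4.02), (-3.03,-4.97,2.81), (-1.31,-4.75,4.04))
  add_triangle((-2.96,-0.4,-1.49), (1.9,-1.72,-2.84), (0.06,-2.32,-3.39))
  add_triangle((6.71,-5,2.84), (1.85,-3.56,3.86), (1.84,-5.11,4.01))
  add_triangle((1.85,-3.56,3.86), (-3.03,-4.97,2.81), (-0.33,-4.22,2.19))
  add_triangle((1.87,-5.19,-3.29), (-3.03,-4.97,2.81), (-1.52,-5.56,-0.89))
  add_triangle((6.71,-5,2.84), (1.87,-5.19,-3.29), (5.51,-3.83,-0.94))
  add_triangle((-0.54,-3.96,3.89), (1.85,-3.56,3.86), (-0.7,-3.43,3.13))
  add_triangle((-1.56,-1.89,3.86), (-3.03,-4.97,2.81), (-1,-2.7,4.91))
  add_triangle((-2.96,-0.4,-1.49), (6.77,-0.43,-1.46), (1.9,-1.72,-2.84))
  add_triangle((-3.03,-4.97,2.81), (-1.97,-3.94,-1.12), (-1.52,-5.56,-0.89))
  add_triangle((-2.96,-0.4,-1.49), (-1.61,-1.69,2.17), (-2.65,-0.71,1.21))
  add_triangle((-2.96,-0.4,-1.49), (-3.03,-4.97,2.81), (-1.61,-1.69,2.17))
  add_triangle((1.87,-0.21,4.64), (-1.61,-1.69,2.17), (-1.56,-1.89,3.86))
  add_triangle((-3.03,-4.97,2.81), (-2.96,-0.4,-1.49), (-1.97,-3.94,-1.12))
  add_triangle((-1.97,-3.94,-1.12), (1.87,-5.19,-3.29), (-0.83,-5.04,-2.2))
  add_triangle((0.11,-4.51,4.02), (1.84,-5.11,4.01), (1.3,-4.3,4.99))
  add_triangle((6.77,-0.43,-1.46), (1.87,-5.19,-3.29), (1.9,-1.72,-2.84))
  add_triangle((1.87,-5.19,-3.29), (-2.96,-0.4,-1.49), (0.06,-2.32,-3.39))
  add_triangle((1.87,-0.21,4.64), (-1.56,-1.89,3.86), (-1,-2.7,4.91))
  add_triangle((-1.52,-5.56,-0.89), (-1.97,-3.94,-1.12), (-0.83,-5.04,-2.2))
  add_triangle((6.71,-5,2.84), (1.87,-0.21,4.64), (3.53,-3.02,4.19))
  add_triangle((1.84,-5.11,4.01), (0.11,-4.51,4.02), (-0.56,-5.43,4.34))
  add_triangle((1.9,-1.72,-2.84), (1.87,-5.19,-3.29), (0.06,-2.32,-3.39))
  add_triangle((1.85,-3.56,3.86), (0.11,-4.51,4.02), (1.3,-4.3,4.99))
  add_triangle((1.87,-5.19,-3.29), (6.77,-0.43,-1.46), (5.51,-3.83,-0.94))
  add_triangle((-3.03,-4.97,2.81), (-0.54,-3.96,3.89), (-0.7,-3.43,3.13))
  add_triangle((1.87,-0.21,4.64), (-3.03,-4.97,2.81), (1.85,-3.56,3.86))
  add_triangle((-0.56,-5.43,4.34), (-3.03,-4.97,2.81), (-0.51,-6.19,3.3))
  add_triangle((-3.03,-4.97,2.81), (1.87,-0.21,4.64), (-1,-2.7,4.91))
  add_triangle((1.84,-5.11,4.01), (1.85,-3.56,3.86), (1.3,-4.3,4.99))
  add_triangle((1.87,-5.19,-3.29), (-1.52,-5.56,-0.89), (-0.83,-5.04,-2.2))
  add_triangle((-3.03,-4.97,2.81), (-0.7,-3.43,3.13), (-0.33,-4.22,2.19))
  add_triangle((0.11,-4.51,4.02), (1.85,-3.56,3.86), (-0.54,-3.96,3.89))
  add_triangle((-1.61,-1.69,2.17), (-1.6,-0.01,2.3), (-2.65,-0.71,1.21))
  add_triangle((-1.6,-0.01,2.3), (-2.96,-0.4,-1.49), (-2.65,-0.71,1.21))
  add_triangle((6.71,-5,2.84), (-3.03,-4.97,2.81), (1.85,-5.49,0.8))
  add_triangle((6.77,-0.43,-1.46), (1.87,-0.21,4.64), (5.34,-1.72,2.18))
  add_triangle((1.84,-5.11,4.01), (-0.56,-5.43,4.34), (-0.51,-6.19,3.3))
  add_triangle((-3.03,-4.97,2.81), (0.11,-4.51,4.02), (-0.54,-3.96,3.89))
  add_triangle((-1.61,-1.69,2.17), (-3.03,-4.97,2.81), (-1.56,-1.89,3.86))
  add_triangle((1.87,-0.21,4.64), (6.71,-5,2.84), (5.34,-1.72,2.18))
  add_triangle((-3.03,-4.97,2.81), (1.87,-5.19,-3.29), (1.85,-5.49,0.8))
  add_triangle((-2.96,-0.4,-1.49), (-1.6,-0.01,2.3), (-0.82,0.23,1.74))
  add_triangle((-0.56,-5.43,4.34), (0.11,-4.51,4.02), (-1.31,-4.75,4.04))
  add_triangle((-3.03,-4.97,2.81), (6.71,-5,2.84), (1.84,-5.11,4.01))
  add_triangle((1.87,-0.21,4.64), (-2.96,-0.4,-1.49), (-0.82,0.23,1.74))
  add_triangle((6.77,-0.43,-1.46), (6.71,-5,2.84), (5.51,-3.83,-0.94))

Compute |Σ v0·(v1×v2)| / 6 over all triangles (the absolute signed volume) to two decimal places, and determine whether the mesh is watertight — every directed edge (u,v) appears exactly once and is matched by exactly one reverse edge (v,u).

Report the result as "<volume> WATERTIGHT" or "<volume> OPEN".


208.70 OPEN

Per-triangle v0·(v1×v2)/6:
  t1: +5.2364
  t2: +7.3242
  t3: +3.2914
  t4: +0.4927
  t5: -3.5651
  t6: +4.1763
  t7: -3.8502
  t8: -2.6320
  t9: -1.2769
  t10: +1.0249
  t11: +4.9831
  t12: +4.0842
  t13: +7.1799
  t14: +15.1517
  t15: -0.3133
  t16: +2.6366
  t17: +2.2284
  t18: +3.7411
  t19: +1.3305
  t20: +3.5565
  t21: -0.5396
  t22: +8.1459
  t23: -0.2359
  t24: +1.9815
  t25: +8.6967
  t26: +4.3237
  t27: +2.0186
  t28: +1.4012
  t29: +5.2448
  t30: +0.9283
  t31: +3.2998
  t32: -0.9167
  t33: +12.7557
  t34: -0.0540
  t35: +11.9996
  t36: +3.8884
  t37: +3.1801
  t38: +1.0073
  t39: +2.9977
  t40: -2.4378
  t41: +0.8061
  t42: +1.1378
  t43: +0.7979
  t44: +18.6797
  t45: +7.5147
  t46: +3.5204
  t47: +1.6285
  t48: +0.9301
  t49: +9.8292
  t50: +17.1876
  t51: +0.3031
  t52: +0.4350
  t53: +9.0064
  t54: -1.1133
  t55: +15.5524
Σ = +208.7011 → |volume| = 208.70

Directed edges: 165 total; 9 unmatched, e.g. (-3.03,-4.97,2.81)→(-1.31,-4.75,4.04) → open.


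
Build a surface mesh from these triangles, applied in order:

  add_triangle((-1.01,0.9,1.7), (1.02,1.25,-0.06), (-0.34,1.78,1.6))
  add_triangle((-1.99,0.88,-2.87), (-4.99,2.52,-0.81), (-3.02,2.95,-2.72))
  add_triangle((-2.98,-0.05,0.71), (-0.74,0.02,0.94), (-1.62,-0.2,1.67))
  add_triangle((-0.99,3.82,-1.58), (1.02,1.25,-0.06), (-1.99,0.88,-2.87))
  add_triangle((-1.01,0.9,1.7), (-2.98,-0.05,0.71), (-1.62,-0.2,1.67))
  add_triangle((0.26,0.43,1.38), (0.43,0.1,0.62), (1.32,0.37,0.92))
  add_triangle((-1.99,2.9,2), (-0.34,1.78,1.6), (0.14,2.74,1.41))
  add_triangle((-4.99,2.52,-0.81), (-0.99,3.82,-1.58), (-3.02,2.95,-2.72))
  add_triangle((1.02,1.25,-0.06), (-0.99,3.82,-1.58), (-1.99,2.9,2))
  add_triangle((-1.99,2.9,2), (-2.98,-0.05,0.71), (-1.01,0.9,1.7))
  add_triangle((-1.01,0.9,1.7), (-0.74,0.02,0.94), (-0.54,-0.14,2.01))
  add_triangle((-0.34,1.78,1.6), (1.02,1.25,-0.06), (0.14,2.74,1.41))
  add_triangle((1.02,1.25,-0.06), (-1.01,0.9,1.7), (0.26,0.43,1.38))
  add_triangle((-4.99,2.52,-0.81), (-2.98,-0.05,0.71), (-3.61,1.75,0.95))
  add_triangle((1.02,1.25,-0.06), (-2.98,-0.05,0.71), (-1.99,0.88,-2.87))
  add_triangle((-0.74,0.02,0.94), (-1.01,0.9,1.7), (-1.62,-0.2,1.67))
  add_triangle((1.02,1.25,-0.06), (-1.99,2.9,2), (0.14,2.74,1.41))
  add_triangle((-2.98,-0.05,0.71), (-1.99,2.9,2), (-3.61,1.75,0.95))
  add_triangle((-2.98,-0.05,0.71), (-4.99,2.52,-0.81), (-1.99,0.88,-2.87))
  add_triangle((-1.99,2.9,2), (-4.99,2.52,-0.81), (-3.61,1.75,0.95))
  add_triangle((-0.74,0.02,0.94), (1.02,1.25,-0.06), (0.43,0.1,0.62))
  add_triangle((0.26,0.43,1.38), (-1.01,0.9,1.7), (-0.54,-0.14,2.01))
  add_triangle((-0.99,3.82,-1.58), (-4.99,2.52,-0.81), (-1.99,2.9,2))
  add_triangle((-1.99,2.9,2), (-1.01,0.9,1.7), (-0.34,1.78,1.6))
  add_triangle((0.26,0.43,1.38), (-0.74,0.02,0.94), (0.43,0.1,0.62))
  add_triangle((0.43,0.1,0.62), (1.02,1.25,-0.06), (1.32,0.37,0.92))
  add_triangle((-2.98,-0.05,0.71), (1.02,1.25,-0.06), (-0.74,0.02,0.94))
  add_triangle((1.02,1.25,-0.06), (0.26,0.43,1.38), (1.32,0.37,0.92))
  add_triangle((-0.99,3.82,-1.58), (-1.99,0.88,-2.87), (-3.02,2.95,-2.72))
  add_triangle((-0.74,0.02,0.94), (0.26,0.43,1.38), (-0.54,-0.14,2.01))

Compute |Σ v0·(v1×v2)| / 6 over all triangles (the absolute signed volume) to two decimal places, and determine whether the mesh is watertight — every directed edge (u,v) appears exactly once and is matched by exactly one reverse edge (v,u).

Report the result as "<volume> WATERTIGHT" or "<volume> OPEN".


34.40 WATERTIGHT

Per-triangle v0·(v1×v2)/6:
  t1: +0.0385
  t2: +3.2500
  t3: -0.0862
  t4: +1.6316
  t5: +0.7100
  t6: +0.0306
  t7: +0.5680
  t8: +4.4749
  t9: +3.0980
  t10: +1.4313
  t11: +0.1505
  t12: +0.1603
  t13: +0.4760
  t14: +1.9138
  t15: -2.1307
  t16: +0.0292
  t17: +0.4650
  t18: +1.2412
  t19: +3.4178
  t20: +2.5620
  t21: -0.1667
  t22: +0.3127
  t23: +8.6511
  t24: +0.5305
  t25: +0.0393
  t26: -0.0645
  t27: -0.4647
  t28: +0.3148
  t29: +1.9161
  t30: -0.1040
Σ = +34.3961 → |volume| = 34.40

Directed edges: 90 total, each appears once with its reverse present → watertight.


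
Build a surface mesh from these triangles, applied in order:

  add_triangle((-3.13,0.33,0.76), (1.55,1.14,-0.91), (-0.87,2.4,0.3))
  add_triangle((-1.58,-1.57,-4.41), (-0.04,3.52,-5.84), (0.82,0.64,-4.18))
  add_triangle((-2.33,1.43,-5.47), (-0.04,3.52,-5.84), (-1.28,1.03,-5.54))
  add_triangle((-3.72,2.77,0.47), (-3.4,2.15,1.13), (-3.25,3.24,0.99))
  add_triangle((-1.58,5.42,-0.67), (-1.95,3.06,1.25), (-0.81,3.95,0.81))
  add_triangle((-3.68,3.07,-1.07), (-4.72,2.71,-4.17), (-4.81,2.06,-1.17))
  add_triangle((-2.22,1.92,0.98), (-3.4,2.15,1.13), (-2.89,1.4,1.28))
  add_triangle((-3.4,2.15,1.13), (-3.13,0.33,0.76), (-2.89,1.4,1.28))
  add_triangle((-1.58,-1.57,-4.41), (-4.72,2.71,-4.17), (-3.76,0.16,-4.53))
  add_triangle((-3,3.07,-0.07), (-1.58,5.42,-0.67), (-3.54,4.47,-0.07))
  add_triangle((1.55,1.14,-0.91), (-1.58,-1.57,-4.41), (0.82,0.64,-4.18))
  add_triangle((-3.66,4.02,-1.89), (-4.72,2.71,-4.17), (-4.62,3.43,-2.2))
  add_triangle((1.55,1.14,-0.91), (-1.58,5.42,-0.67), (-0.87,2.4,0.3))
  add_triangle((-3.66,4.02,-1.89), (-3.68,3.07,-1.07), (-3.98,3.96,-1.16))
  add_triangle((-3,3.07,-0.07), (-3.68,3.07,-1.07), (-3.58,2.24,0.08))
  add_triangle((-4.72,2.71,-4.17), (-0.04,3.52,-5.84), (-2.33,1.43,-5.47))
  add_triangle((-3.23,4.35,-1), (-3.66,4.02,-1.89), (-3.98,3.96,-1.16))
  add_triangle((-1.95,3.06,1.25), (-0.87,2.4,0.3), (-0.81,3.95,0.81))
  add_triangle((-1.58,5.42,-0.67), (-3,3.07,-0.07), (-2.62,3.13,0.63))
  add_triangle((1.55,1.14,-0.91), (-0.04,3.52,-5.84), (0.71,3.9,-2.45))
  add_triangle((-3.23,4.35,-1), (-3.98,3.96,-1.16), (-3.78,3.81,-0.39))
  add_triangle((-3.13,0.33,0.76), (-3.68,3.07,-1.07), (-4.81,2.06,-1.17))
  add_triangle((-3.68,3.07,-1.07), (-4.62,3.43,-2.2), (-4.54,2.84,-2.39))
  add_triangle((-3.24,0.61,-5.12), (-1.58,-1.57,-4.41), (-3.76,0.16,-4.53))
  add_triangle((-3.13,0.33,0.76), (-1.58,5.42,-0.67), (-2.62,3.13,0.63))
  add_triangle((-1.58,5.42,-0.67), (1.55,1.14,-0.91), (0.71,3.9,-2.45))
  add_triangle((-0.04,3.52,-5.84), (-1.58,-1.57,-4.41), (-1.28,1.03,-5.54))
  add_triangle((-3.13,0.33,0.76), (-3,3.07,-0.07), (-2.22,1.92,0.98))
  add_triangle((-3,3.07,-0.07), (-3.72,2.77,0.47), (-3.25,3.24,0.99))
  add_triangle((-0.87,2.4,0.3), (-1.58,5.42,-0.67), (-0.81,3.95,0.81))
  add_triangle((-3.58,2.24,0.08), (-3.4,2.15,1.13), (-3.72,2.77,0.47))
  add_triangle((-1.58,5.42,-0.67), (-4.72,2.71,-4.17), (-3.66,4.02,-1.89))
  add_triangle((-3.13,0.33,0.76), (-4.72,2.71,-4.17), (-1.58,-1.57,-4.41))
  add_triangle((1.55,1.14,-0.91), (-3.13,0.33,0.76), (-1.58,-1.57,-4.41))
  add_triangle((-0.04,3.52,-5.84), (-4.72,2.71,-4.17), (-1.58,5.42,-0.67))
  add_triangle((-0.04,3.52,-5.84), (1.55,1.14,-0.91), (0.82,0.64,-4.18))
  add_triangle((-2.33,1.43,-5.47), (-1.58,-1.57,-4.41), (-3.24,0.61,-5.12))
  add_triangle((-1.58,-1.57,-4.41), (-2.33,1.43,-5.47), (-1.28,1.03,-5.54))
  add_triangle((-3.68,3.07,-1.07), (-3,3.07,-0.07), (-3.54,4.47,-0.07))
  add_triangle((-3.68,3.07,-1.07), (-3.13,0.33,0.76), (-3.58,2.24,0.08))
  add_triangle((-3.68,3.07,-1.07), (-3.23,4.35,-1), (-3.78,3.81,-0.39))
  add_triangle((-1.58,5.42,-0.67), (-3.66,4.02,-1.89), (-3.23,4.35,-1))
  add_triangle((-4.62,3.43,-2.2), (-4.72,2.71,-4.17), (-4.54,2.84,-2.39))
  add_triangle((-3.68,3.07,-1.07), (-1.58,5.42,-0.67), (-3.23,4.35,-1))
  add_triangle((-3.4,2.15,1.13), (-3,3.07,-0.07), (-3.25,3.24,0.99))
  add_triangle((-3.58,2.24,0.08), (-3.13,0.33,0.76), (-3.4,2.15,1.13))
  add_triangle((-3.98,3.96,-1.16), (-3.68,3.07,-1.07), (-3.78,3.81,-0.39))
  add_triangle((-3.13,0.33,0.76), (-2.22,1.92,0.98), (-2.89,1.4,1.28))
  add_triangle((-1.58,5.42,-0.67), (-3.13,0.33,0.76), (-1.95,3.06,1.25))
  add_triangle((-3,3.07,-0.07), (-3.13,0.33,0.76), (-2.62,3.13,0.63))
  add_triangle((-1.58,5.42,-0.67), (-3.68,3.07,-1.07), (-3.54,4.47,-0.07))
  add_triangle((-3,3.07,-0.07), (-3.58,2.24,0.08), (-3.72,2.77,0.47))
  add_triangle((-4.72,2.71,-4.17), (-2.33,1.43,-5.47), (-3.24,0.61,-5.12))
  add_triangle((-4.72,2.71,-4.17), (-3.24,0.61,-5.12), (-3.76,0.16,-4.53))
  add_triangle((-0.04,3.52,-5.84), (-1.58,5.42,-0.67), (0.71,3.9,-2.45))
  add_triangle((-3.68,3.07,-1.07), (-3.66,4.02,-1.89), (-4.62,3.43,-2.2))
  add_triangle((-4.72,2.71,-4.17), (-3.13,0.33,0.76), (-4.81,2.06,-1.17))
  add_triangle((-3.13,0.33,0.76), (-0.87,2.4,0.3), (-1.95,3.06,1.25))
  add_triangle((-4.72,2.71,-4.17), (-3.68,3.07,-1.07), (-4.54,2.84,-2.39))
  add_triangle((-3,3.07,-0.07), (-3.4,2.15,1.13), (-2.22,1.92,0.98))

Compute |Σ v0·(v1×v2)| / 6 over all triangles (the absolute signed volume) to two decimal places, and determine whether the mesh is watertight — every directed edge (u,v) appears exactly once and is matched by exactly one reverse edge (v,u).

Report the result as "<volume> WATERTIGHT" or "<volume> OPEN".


Per-triangle v0·(v1×v2)/6:
  t1: -0.7029
  t2: +6.3275
  t3: +2.8956
  t4: +0.4932
  t5: +1.7430
  t6: +3.5226
  t7: +0.1521
  t8: +0.3665
  t9: -2.3851
  t10: -0.2922
  t11: +0.4407
  t12: +2.0183
  t13: +0.8962
  t14: +0.3224
  t15: +0.7574
  t16: +8.9639
  t17: +0.6058
  t18: -0.3221
  t19: +1.4563
  t20: +3.2522
  t21: +0.5383
  t22: +1.6804
  t23: +0.2195
  t24: +1.9897
  t25: -1.5517
  t26: +2.0630
  t27: +1.6282
  t28: -1.3357
  t29: +0.5286
  t30: -0.3839
  t31: +0.2730
  t32: +3.6740
  t33: +10.3483
  t34: -3.7429
  t35: +22.6040
  t36: +3.3355
  t37: +2.8273
  t38: +2.5667
  t39: +0.4126
  t40: +0.8036
  t41: -0.7444
  t42: +1.4299
  t43: +0.6459
  t44: -0.0608
  t45: -0.6565
  t46: +1.0334
  t47: +0.2793
  t48: -0.2566
  t49: +3.6970
  t50: +1.1798
  t51: +2.6093
  t52: +0.3115
  t53: +3.5191
  t54: +2.3615
  t55: +7.2643
  t56: +0.7228
  t57: +1.6082
  t58: -0.8029
  t59: -0.8201
  t60: +0.4731
Σ = +102.7840 → |volume| = 102.78

Directed edges: 180 total, each appears once with its reverse present → watertight.

102.78 WATERTIGHT


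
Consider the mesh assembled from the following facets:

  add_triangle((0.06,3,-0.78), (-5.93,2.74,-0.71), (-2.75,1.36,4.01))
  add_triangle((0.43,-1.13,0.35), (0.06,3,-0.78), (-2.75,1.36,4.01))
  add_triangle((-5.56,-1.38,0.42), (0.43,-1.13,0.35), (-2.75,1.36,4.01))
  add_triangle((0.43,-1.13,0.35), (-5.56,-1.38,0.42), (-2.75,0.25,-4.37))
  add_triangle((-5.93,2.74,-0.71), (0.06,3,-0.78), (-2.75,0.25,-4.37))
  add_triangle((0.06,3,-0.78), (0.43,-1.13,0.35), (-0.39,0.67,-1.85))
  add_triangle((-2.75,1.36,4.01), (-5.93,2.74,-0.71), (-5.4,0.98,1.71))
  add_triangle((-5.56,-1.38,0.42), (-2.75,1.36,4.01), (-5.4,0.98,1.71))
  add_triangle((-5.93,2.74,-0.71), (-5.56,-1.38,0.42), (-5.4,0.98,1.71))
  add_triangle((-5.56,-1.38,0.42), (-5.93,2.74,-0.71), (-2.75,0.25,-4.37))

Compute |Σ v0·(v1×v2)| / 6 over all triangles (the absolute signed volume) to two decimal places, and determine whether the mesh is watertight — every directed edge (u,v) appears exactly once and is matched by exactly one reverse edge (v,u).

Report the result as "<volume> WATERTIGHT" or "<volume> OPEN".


Per-triangle v0·(v1×v2)/6:
  t1: +13.0543
  t2: +1.0655
  t3: +5.0815
  t4: +4.9157
  t5: +12.8856
  t6: +0.3679
  t7: +6.7058
  t8: +5.7108
  t9: +7.5717
  t10: +16.8661
Σ = +74.2250 → |volume| = 74.22

Directed edges: 30 total; 4 unmatched, e.g. (-2.75,0.25,-4.37)→(0.43,-1.13,0.35) → open.

74.22 OPEN


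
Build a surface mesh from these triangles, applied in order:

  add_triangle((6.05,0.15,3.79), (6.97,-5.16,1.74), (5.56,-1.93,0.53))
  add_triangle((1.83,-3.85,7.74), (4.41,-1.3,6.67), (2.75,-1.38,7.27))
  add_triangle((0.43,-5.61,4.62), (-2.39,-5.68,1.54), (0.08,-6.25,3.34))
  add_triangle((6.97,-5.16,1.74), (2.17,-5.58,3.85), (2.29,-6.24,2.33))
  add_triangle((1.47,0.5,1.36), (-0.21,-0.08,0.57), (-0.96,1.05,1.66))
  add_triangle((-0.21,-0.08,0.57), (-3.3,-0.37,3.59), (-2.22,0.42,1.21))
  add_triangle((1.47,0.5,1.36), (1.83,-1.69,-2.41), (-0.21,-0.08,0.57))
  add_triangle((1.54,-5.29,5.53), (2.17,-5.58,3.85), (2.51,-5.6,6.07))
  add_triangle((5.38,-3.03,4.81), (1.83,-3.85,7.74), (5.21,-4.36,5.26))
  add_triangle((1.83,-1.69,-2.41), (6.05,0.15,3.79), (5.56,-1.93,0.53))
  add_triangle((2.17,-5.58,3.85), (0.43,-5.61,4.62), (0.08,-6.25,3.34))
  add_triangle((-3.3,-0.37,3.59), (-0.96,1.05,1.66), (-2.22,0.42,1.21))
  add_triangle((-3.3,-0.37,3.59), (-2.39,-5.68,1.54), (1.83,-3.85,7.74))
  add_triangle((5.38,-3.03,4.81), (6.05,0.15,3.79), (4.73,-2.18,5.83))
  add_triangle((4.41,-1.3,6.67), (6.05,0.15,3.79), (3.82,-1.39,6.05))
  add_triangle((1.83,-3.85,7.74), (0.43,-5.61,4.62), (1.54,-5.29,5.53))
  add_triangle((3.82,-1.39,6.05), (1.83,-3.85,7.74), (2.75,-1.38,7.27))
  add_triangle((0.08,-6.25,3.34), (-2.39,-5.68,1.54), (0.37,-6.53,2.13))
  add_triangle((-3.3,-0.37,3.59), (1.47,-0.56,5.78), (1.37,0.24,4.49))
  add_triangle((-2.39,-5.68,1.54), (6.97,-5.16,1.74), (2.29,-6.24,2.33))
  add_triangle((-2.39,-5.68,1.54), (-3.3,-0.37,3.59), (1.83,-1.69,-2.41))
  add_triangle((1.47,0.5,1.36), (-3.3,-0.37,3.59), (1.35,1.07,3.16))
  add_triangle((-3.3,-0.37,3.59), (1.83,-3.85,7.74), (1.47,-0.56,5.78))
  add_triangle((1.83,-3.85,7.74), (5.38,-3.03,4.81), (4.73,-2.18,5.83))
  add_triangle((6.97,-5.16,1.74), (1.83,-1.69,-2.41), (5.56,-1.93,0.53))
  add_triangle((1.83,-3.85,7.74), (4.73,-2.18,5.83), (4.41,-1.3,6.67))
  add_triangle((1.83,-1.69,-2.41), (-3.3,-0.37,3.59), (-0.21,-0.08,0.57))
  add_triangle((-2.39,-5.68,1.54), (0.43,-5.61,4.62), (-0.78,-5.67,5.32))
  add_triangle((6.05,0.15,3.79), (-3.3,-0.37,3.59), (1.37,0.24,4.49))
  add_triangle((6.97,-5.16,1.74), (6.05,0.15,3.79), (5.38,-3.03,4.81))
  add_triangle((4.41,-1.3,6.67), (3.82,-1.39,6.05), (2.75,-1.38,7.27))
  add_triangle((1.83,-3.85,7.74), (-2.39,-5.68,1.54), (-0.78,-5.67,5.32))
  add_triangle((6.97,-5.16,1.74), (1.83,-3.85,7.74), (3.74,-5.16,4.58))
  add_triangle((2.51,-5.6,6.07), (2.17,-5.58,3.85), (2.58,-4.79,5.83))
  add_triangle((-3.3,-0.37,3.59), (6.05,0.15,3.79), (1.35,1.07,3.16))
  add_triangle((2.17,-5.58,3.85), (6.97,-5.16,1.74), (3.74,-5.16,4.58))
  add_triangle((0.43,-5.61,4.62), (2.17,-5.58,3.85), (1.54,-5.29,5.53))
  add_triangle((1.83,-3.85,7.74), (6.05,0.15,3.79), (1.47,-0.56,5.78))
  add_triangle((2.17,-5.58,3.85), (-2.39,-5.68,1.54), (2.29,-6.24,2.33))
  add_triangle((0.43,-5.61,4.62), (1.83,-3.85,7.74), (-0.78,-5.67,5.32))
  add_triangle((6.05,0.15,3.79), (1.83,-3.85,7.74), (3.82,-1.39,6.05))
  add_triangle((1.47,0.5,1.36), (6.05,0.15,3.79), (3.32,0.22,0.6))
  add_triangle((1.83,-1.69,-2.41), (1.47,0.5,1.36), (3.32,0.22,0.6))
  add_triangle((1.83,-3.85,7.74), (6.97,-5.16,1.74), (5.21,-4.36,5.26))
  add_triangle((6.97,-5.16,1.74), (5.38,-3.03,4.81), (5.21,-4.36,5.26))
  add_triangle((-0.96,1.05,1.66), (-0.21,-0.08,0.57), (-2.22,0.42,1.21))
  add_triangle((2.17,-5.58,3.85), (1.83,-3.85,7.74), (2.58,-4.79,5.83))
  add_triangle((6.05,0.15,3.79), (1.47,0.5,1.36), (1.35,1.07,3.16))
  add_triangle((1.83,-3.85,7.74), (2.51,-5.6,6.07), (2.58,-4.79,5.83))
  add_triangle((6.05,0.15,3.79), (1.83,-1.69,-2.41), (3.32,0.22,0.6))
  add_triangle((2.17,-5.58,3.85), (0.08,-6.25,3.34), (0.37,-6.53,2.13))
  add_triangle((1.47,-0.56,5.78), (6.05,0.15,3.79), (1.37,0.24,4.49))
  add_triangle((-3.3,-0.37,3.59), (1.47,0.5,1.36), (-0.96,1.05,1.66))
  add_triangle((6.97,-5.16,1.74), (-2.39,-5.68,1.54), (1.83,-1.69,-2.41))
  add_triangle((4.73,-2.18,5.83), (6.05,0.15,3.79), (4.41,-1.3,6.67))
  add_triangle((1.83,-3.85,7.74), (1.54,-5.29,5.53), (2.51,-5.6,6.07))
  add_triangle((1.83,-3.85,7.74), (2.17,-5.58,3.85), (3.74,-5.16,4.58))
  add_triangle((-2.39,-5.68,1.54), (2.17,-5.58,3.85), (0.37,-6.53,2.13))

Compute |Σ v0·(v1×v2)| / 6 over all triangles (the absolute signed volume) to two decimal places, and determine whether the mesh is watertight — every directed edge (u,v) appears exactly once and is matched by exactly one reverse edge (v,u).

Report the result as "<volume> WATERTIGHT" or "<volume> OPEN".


249.01 WATERTIGHT

Per-triangle v0·(v1×v2)/6:
  t1: +10.4031
  t2: +5.4884
  t3: +3.6030
  t4: +9.3495
  t5: -0.2631
  t6: -0.0882
  t7: -0.4416
  t8: +1.6421
  t9: +6.2815
  t10: +2.2481
  t11: +3.2219
  t12: +0.9938
  t13: +31.3292
  t14: +5.8097
  t15: -0.6528
  t16: +3.1630
  t17: -4.7392
  t18: +3.9340
  t19: +2.7347
  t20: +3.9357
  t21: +0.1428
  t22: -0.6418
  t23: +12.5790
  t24: +6.6963
  t25: +7.6147
  t26: +6.0929
  t27: -0.3690
  t28: +5.2819
  t29: -2.2306
  t30: +16.1191
  t31: -0.4895
  t32: -2.1751
  t33: +9.6618
  t34: +0.6914
  t35: +6.5853
  t36: +7.6414
  t37: +2.7023
  t38: +15.1203
  t39: +8.1462
  t40: +6.1229
  t41: -4.4928
  t42: +0.7526
  t43: -0.4862
  t44: +7.2214
  t45: +6.4084
  t46: -0.1967
  t47: -2.6094
  t48: +0.6228
  t49: +1.3795
  t50: +3.0832
  t51: +3.2312
  t52: +3.1937
  t53: +1.7706
  t54: +25.6408
  t55: +4.9770
  t56: +2.7468
  t57: +7.8792
  t58: -5.3600
Σ = +249.0070 → |volume| = 249.01

Directed edges: 174 total, each appears once with its reverse present → watertight.


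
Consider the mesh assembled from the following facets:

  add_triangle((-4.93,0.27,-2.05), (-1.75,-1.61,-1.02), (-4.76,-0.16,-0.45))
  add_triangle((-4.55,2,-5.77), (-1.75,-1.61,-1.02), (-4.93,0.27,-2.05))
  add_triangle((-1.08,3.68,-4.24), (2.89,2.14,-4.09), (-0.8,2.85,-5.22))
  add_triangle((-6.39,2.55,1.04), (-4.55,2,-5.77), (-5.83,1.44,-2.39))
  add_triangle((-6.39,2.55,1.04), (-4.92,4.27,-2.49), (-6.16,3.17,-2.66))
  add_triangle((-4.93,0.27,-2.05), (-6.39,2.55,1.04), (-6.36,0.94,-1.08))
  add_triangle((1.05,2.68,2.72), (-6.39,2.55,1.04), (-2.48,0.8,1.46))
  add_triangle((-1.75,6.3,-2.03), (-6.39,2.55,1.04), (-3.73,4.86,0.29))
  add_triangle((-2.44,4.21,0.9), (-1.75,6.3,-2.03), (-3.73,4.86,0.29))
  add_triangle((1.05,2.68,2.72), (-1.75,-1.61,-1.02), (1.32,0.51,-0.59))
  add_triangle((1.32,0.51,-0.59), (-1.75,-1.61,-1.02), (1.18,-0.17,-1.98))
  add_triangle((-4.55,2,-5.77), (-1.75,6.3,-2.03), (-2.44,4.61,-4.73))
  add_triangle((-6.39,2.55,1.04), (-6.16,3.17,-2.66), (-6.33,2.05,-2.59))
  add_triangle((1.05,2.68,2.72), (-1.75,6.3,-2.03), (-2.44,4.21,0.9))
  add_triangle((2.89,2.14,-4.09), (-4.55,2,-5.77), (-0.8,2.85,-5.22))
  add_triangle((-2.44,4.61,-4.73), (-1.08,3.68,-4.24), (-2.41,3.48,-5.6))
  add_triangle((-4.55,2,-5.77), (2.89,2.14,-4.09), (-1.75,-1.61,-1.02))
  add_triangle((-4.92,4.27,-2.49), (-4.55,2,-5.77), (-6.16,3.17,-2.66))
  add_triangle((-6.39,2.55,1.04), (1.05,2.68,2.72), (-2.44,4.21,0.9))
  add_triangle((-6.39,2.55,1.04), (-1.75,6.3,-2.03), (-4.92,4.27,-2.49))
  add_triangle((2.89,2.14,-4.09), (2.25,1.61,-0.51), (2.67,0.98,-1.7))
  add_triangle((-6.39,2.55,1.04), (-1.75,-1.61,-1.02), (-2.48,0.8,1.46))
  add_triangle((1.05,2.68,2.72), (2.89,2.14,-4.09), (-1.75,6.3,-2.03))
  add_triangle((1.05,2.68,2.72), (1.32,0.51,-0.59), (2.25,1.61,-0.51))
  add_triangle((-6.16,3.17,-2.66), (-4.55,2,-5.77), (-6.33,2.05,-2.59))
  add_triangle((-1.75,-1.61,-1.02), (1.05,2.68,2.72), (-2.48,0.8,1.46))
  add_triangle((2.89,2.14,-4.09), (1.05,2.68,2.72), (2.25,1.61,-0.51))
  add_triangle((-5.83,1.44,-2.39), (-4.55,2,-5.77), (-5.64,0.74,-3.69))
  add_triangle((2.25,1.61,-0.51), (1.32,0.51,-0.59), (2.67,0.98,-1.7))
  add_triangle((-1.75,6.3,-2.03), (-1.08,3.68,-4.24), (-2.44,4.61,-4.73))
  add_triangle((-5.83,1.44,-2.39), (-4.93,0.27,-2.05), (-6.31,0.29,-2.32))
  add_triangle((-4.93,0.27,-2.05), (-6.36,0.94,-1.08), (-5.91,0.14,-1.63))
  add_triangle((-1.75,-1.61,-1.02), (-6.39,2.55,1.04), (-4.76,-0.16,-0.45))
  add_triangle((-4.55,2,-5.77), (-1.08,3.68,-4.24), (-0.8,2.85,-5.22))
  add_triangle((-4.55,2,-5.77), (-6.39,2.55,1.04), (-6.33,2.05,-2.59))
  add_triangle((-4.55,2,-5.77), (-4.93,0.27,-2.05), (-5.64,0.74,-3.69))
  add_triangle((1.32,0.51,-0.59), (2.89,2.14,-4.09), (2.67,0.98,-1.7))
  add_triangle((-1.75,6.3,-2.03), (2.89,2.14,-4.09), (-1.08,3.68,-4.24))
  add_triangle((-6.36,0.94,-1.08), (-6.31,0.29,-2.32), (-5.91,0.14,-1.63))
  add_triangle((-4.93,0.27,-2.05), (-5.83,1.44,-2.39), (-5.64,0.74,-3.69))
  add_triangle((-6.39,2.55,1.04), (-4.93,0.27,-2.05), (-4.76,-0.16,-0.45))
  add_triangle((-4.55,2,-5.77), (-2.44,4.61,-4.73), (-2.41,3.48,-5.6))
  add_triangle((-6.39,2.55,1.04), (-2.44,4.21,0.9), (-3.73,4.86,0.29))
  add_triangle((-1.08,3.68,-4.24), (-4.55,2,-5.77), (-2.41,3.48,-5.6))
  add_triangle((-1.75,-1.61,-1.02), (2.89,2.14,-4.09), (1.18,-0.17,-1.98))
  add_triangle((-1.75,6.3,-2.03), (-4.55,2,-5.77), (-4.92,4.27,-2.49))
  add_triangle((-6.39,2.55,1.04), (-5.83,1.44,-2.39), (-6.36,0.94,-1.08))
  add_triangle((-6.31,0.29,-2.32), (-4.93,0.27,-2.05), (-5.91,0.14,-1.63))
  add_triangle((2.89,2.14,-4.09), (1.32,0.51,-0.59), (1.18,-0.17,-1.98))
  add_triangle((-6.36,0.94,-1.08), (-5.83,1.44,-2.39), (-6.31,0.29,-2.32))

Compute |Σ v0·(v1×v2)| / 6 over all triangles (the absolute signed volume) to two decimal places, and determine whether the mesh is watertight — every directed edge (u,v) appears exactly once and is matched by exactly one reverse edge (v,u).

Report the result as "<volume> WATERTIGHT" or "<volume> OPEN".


189.45 WATERTIGHT

Per-triangle v0·(v1×v2)/6:
  t1: +2.2446
  t2: +5.8561
  t3: +4.1418
  t4: +6.8022
  t5: +6.5027
  t6: -1.0310
  t7: +4.0705
  t8: +6.4201
  t9: +3.1631
  t10: -0.2465
  t11: +0.0503
  t12: +7.3683
  t13: +4.6012
  t14: +9.0325
  t15: +3.8162
  t16: +1.5557
  t17: +10.8904
  t18: +6.9184
  t19: +8.3042
  t20: +13.9453
  t21: +1.2282
  t22: +2.8606
  t23: +19.5180
  t24: +0.2717
  t25: +4.7676
  t26: +0.4422
  t27: +2.5642
  t28: +3.6509
  t29: +0.0769
  t30: +3.5214
  t31: +0.2813
  t32: -0.6384
  t33: +0.1488
  t34: +4.7839
  t35: -4.0113
  t36: -0.5608
  t37: -0.1458
  t38: +11.3807
  t39: +0.5440
  t40: +1.2505
  t41: +4.0425
  t42: +3.8213
  t43: +2.8985
  t44: -0.9140
  t45: +1.7110
  t46: +15.4224
  t47: +3.6854
  t48: +0.0081
  t49: +0.7124
  t50: +1.7190
Σ = +189.4469 → |volume| = 189.45

Directed edges: 150 total, each appears once with its reverse present → watertight.


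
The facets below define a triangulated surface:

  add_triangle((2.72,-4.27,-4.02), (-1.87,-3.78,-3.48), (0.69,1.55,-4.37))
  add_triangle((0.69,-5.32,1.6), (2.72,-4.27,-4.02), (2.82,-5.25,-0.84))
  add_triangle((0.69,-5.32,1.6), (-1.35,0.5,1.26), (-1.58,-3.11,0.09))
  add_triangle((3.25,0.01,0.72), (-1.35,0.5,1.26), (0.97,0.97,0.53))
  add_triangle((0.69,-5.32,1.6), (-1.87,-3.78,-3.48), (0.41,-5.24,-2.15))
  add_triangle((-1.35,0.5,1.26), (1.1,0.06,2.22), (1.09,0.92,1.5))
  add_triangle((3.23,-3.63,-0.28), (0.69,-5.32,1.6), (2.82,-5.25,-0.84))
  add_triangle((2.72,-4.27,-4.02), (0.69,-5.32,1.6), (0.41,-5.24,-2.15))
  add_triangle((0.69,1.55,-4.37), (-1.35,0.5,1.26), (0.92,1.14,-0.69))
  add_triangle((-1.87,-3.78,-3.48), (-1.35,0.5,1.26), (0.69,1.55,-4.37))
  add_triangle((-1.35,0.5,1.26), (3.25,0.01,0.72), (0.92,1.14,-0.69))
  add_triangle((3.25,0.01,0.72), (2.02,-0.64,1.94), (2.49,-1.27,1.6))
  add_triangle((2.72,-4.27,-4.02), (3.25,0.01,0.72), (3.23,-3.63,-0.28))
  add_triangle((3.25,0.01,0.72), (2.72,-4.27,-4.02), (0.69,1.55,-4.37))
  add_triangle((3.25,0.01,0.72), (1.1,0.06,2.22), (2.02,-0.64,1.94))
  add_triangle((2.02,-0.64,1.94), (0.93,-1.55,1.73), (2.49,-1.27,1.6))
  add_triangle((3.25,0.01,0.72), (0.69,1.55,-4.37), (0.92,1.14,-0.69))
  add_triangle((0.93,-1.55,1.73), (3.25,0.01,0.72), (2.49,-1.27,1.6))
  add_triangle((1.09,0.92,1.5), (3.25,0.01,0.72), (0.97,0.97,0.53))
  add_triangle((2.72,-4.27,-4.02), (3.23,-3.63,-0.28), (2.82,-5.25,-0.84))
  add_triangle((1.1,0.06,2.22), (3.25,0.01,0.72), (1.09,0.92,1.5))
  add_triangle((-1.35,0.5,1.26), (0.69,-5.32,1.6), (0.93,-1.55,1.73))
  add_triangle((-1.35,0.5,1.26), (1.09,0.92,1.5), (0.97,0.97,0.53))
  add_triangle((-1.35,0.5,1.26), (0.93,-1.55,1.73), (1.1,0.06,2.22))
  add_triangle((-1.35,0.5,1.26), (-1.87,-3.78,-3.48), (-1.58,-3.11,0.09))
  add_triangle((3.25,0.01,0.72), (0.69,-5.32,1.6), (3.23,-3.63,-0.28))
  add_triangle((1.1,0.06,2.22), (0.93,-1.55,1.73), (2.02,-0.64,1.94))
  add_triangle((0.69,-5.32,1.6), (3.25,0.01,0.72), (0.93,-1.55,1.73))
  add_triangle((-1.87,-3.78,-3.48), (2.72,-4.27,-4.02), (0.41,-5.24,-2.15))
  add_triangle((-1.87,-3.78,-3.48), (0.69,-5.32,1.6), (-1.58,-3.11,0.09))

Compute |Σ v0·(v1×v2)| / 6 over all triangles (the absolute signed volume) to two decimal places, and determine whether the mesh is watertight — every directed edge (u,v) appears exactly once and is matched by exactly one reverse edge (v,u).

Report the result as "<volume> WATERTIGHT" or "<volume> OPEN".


114.45 WATERTIGHT

Per-triangle v0·(v1×v2)/6:
  t1: +17.6527
  t2: +5.4142
  t3: +3.4435
  t4: -0.7306
  t5: +6.6938
  t6: +0.7022
  t7: +3.3162
  t8: +8.4244
  t9: +1.3099
  t10: +5.8724
  t11: +1.2044
  t12: +0.6659
  t13: +6.8069
  t14: +14.3572
  t15: +0.7375
  t16: +0.4700
  t17: +2.0365
  t18: -0.1729
  t19: +0.5028
  t20: +3.8499
  t21: +0.9427
  t22: +2.3517
  t23: +0.3254
  t24: +1.1539
  t25: +2.9510
  t26: +5.7233
  t27: +0.6069
  t28: +3.1761
  t29: +8.3093
  t30: +6.3500
Σ = +114.4474 → |volume| = 114.45

Directed edges: 90 total, each appears once with its reverse present → watertight.


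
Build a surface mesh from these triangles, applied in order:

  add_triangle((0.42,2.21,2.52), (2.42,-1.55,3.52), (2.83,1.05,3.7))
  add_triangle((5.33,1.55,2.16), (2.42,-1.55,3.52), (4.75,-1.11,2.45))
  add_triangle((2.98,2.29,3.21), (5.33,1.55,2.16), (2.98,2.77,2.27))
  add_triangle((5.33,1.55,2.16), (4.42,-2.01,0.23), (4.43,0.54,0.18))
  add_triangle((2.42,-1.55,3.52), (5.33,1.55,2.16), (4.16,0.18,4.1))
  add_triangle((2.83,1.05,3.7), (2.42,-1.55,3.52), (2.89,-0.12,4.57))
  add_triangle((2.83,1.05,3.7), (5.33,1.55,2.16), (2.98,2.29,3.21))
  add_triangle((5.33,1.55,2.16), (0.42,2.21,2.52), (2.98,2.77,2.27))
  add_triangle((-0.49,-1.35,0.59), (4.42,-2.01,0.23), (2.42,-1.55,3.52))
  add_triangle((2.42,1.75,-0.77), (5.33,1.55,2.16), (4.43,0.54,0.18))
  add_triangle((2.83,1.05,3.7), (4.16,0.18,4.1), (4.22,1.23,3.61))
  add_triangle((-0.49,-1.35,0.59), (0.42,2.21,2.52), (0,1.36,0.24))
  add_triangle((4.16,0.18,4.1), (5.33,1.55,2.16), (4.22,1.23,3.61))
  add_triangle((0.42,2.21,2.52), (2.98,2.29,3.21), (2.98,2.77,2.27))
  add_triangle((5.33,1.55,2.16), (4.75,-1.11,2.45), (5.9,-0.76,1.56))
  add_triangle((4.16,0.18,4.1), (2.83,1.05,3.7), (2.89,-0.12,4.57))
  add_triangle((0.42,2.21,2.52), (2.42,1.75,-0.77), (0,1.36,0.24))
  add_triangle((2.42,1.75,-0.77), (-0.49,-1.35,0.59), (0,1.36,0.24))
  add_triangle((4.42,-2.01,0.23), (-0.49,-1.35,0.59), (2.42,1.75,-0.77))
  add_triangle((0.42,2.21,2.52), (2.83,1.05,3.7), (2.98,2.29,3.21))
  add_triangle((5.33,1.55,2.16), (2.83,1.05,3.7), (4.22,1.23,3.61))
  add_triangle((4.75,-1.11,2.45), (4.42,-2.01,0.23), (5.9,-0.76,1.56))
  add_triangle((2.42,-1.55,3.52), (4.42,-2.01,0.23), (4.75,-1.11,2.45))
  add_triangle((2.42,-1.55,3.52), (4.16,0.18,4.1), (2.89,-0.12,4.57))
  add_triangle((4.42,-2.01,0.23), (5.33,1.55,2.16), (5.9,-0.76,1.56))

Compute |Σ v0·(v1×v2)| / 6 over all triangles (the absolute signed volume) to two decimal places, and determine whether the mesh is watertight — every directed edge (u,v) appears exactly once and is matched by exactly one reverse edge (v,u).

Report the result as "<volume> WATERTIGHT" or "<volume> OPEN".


Per-triangle v0·(v1×v2)/6:
  t1: +2.6205
  t2: +4.5686
  t3: +2.0424
  t4: +3.6908
  t5: +2.5105
  t6: -0.7137
  t7: +2.8245
  t8: -2.0028
  t9: +3.7287
  t10: +2.6650
  t11: +1.0146
  t12: +0.3154
  t13: +1.7439
  t14: +1.3740
  t15: +2.9938
  t16: +1.2620
  t17: +1.2711
  t18: -0.3345
  t19: -0.2544
  t20: +1.7657
  t21: +0.3768
  t22: +2.1514
  t23: +3.3549
  t24: +1.7824
  t25: +1.0010
Σ = +41.7525 → |volume| = 41.75

Directed edges: 75 total; 9 unmatched, e.g. (0.42,2.21,2.52)→(2.42,-1.55,3.52) → open.

41.75 OPEN


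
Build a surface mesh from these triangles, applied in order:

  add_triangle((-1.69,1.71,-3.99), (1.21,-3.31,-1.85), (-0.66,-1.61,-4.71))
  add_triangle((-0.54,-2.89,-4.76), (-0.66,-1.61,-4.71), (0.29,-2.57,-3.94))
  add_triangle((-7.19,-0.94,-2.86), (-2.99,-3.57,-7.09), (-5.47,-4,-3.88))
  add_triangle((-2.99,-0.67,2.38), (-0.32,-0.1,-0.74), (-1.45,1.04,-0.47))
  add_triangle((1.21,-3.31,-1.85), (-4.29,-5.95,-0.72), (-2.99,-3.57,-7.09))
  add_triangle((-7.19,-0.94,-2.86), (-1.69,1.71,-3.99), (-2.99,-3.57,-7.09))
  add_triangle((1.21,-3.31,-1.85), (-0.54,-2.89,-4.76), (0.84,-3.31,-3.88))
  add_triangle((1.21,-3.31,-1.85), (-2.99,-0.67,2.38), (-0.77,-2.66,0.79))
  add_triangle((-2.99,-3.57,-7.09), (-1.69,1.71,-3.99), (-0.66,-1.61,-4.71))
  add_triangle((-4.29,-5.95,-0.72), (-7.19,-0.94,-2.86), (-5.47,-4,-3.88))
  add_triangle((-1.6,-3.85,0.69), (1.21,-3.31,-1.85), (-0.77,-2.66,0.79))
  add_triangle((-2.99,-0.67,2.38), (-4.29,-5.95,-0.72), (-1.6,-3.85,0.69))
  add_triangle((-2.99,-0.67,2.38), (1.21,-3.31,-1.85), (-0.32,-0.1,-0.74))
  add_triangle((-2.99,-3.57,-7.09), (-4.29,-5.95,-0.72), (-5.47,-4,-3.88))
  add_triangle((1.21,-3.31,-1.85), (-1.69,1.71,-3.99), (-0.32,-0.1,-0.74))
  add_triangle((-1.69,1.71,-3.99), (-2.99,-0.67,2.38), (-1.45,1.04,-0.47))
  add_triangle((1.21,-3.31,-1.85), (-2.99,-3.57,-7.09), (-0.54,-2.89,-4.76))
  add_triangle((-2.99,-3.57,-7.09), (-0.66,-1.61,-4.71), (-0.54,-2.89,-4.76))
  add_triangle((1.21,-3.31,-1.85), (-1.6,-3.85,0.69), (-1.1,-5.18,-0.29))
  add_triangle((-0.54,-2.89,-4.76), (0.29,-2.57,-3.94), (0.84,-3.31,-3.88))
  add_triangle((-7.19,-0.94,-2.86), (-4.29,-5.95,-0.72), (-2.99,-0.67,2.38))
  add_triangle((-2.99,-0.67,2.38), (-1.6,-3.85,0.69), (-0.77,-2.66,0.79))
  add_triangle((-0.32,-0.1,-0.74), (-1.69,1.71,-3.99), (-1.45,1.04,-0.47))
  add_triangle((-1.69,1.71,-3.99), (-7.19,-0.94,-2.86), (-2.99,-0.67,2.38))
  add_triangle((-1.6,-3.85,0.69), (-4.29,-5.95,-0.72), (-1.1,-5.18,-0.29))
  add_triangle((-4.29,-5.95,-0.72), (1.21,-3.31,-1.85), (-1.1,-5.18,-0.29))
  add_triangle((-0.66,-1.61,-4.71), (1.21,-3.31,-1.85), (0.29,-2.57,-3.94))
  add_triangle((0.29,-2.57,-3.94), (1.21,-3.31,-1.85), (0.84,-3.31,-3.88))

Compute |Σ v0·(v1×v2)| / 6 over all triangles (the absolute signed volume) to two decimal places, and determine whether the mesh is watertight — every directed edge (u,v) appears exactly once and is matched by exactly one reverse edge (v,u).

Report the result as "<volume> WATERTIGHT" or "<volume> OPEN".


154.47 WATERTIGHT

Per-triangle v0·(v1×v2)/6:
  t1: +1.1682
  t2: +0.7129
  t3: +16.7349
  t4: -0.6995
  t5: +24.3442
  t6: +26.2930
  t7: +1.1460
  t8: -1.4154
  t9: +5.8353
  t10: +14.8886
  t11: +1.0456
  t12: +5.7434
  t13: -1.7627
  t14: +15.6729
  t15: -0.5709
  t16: +1.9384
  t17: +2.9643
  t18: +2.0936
  t19: +0.3710
  t20: +0.3773
  t21: +22.7209
  t22: +1.0315
  t23: -0.3507
  t24: +7.1495
  t25: +2.6274
  t26: +4.9886
  t27: -0.3593
  t28: -0.2163
Σ = +154.4727 → |volume| = 154.47

Directed edges: 84 total, each appears once with its reverse present → watertight.
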